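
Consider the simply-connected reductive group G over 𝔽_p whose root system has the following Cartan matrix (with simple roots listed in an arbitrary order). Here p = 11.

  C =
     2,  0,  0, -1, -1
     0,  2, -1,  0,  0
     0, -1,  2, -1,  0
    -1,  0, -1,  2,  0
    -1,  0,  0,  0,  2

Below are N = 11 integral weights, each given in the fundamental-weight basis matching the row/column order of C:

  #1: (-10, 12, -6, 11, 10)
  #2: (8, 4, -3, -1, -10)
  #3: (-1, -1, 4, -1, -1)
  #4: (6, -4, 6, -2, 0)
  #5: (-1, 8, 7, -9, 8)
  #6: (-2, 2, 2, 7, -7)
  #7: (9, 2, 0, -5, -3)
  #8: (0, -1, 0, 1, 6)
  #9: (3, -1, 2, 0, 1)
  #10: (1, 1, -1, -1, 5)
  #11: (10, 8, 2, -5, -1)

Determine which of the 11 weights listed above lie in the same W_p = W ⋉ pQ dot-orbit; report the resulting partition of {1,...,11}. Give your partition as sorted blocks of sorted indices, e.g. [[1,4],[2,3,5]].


C ↔ A_5 under row/col permutation; |W(A_5)| = 720.

Each λ_j+ρ reduced to Ā_11; 5-tuples below use C's row order:

  λ_1 → (2, 2, 0, 0, 6) · λ_2 → (2, 2, 0, 0, 6) · λ_3 → (0, 0, 5, 0, 0) · λ_4 → (4, 0, 3, 1, 2) · λ_5 → (2, 2, 0, 0, 6) · λ_6 → (4, 0, 3, 1, 2) · λ_7 → (4, 0, 3, 1, 2) · λ_8 → (1, 0, 1, 2, 7) · λ_9 → (4, 0, 3, 1, 2) · λ_10 → (2, 2, 0, 0, 6) · λ_11 → (1, 0, 1, 2, 7)

Partition of {1..11} into 4 W_11-dot-orbits:

[[1, 2, 5, 10], [3], [4, 6, 7, 9], [8, 11]]


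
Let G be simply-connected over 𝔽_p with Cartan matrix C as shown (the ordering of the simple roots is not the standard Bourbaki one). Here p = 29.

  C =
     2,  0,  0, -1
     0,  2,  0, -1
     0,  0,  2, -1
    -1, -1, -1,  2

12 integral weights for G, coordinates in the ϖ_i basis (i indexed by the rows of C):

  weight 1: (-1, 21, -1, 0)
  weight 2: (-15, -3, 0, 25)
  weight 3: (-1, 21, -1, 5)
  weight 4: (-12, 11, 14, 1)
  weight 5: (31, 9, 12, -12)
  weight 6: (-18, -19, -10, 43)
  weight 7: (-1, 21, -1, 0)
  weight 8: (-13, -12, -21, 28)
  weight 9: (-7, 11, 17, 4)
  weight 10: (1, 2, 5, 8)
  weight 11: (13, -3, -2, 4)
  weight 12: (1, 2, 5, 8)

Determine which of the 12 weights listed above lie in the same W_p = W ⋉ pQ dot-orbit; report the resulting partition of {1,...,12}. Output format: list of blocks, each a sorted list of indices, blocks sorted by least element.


Cartan matrix: type D_4 (|W|=192); un-permuting the 4 rows.

W_29-reps of the 12 weights in Ā_29 (same 4-coord order as C):

  λ_1 → (0, 22, 0, 1);  λ_2 → (14, 2, 1, 2);  λ_3 → (0, 22, 0, 1);  λ_4 → (2, 3, 6, 9);  λ_5 → (14, 2, 1, 2);  λ_6 → (2, 3, 6, 9);  λ_7 → (0, 22, 0, 1);  λ_8 → (2, 3, 6, 9);  λ_9 → (0, 6, 12, 5);  λ_10 → (2, 3, 6, 9);  λ_11 → (14, 2, 1, 2);  λ_12 → (2, 3, 6, 9)

The 12 indices split into 4 linkage classes (same alcove rep ⇔ same W_29-dot-orbit):

[[1, 3, 7], [2, 5, 11], [4, 6, 8, 10, 12], [9]]


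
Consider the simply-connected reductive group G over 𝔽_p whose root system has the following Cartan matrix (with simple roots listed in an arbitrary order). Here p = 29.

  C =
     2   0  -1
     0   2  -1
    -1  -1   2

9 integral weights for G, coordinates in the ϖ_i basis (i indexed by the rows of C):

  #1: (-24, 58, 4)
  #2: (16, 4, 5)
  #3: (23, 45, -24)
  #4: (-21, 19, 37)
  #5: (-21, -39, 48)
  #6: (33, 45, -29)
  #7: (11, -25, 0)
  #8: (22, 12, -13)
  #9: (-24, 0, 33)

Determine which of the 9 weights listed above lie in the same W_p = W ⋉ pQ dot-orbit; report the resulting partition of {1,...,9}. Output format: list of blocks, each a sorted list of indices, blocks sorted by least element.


Cartan matrix: type A_3 (|W|=24); un-permuting the 3 rows.

W_29-reps of the 9 weights in Ā_29 (same 3-coord order as C):

  1: (17, 5, 6)
  2: (17, 5, 6)
  3: (17, 5, 6)
  4: (9, 9, 0)
  5: (9, 9, 0)
  6: (17, 5, 6)
  7: (11, 1, 12)
  8: (11, 1, 12)
  9: (17, 5, 6)

Grouping the 9 weights by Ā_29-representative: 3 linkage classes.

[[1, 2, 3, 6, 9], [4, 5], [7, 8]]


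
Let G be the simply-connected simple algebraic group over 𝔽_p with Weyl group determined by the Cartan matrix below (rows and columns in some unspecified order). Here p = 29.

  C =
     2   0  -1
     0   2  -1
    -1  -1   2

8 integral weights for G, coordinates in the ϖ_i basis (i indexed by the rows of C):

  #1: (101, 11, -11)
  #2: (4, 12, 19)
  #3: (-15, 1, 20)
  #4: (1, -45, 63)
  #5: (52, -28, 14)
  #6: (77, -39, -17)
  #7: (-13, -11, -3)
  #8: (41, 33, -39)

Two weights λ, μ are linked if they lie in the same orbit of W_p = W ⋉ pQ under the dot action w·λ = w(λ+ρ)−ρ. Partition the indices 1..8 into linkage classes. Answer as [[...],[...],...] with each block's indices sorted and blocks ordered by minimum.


Dynkin diagram of C (from the 4 off-diagonal −1 entries): A_3.

W_29-reps of the 8 weights in Ā_29 (same 3-coord order as C):

  λ_1+ρ ↦ (10, 12, 2);  λ_2+ρ ↦ (4, 4, 16);  λ_3+ρ ↦ (14, 2, 7);  λ_4+ρ ↦ (14, 2, 7);  λ_5+ρ ↦ (10, 12, 2);  λ_6+ρ ↦ (4, 4, 16);  λ_7+ρ ↦ (10, 12, 2);  λ_8+ρ ↦ (4, 4, 16)

The 8 indices split into 3 linkage classes (same alcove rep ⇔ same W_29-dot-orbit):

[[1, 5, 7], [2, 6, 8], [3, 4]]


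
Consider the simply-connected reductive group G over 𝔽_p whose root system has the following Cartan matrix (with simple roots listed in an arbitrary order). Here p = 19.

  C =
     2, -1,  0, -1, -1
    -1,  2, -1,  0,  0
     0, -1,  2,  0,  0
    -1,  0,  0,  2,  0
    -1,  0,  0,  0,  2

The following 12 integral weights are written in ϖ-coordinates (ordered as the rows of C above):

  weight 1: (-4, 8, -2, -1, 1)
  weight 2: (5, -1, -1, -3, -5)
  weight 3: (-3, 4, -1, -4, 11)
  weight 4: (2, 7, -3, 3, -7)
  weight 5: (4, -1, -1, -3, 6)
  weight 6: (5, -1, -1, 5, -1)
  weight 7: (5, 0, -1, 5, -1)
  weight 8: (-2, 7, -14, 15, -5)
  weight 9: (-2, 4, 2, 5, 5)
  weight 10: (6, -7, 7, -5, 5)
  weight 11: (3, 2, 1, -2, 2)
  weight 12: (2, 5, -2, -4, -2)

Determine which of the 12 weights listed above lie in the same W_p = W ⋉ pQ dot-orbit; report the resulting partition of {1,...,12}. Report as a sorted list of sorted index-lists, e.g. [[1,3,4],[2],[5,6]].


C ↔ D_5 under row/col permutation; |W(D_5)| = 1920.

Folding the 12 weights λ_j+ρ into Ā_19 (reps in the given 5-coord order):

  1: (1, 4, 1, 2, 0)
  2: (0, 0, 0, 2, 4)
  3: (3, 0, 0, 2, 7)
  4: (3, 3, 2, 1, 3)
  5: (3, 0, 0, 2, 7)
  6: (6, 0, 0, 6, 0)
  7: (6, 0, 0, 6, 0)
  8: (1, 0, 3, 5, 5)
  9: (1, 0, 3, 5, 5)
  10: (3, 3, 2, 1, 3)
  11: (3, 3, 2, 1, 3)
  12: (1, 4, 1, 2, 0)

The 12 indices split into 6 linkage classes (same alcove rep ⇔ same W_19-dot-orbit):

[[1, 12], [2], [3, 5], [4, 10, 11], [6, 7], [8, 9]]


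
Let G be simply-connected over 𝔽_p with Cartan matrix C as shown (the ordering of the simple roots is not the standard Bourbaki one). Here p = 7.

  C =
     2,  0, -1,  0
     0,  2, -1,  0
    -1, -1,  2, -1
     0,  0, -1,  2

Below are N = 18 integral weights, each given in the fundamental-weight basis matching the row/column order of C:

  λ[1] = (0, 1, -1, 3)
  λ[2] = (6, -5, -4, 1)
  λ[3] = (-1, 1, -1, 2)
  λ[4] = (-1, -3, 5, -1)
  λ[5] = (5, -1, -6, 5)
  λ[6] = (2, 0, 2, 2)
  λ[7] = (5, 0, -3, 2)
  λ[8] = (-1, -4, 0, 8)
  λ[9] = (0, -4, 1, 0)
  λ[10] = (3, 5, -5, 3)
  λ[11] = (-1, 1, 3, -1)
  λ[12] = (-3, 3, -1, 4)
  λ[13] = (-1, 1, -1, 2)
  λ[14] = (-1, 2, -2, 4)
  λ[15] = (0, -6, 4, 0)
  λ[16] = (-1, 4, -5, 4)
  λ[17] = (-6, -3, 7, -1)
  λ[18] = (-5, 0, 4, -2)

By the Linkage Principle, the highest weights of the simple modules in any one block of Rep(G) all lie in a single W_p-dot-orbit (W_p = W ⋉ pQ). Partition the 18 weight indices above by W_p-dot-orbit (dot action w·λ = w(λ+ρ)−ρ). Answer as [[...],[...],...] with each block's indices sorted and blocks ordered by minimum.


Root system D_4: the 4×4 matrix C matches after relabeling.

λ_j+ρ reflected into Ā_7 (⟨·,θ^∨⟩≤7); 4-tuples as given:

  [1] (1, 2, 0, 4);  [2] (1, 2, 0, 4);  [3] (0, 2, 0, 3);  [4] (0, 2, 1, 0);  [5] (1, 5, 0, 1);  [6] (0, 2, 1, 0);  [7] (4, 1, 0, 1);  [8] (1, 2, 0, 4);  [9] (0, 2, 1, 0);  [10] (0, 2, 1, 0);  [11] (0, 2, 1, 0);  [12] (0, 2, 0, 3);  [13] (0, 2, 0, 3);  [14] (1, 2, 0, 4);  [15] (1, 5, 0, 1);  [16] (4, 1, 0, 1);  [17] (4, 1, 0, 1);  [18] (4, 1, 0, 1)

These 18 weights hit 5 W_7-dot-orbits; sizes (4, 3, 5, 2, 4):

[[1, 2, 8, 14], [3, 12, 13], [4, 6, 9, 10, 11], [5, 15], [7, 16, 17, 18]]


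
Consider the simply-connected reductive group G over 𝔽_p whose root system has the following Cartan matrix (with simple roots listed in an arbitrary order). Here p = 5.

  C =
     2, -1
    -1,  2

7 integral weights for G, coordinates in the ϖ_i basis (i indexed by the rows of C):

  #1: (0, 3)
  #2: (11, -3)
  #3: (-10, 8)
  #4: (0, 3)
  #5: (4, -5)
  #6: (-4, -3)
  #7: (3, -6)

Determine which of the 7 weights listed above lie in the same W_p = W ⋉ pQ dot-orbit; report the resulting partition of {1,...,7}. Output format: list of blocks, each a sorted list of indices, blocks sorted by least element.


Type A_2, rank 2, |W|=6; reorder rows/cols to standard.

Ā_5 reps of the 7 weights (A_2, coords as presented):

  1: (1, 4)
  2: (2, 3)
  3: (1, 4)
  4: (1, 4)
  5: (1, 4)
  6: (2, 3)
  7: (1, 4)

Partition of {1..7} into 2 W_5-dot-orbits:

[[1, 3, 4, 5, 7], [2, 6]]


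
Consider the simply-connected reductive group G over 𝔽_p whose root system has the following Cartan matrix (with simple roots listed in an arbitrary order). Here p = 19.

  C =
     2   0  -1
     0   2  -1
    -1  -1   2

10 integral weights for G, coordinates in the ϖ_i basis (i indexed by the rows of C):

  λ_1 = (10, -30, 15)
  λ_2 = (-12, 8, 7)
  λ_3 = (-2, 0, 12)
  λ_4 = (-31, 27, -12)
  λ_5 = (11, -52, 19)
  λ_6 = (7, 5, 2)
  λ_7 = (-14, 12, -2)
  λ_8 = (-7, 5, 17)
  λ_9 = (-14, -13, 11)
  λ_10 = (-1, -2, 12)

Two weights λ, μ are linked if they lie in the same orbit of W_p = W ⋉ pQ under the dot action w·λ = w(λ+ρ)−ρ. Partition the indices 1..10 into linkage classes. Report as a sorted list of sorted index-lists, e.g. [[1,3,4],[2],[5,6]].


A_3 Cartan matrix, 3 simple roots permuted; ρ=(1,1,1).

λ_j+ρ reflected into Ā_19 (⟨·,θ^∨⟩≤19); 3-tuples as given:

    λ_1 → (8, 6, 3)
    λ_2 → (8, 6, 3)
    λ_3 → (1, 1, 12)
    λ_4 → (8, 6, 3)
    λ_5 → (0, 1, 12)
    λ_6 → (8, 6, 3)
    λ_7 → (1, 1, 12)
    λ_8 → (1, 1, 12)
    λ_9 → (0, 1, 12)
    λ_10 → (0, 1, 12)

Grouping the 10 weights by Ā_19-representative: 3 linkage classes.

[[1, 2, 4, 6], [3, 7, 8], [5, 9, 10]]


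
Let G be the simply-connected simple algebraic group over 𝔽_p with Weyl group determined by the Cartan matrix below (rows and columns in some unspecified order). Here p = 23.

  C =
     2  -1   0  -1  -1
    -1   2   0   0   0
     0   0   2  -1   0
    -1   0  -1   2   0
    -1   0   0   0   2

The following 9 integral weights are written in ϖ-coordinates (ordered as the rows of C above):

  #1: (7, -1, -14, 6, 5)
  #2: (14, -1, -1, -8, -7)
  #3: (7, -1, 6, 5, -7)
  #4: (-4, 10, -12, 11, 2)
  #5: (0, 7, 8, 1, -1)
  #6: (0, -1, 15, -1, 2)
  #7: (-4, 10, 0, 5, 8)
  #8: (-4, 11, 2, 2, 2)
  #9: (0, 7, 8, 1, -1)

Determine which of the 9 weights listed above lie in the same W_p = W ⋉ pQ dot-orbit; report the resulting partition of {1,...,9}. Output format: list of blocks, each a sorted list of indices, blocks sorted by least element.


C ↔ D_5 under row/col permutation; |W(D_5)| = 1920.

λ_j+ρ reflected into Ā_23 (⟨·,θ^∨⟩≤23); 5-tuples as given:

  [1] (2, 0, 7, 0, 6);  [2] (2, 0, 7, 0, 6);  [3] (2, 0, 7, 0, 6);  [4] (1, 8, 9, 2, 0);  [5] (1, 8, 9, 2, 0);  [6] (1, 0, 16, 0, 3);  [7] (2, 8, 0, 1, 6);  [8] (3, 9, 3, 0, 0);  [9] (1, 8, 9, 2, 0)

5 distinct reps among the 9 weights ⇒ 5 W_23-linkage classes:

[[1, 2, 3], [4, 5, 9], [6], [7], [8]]


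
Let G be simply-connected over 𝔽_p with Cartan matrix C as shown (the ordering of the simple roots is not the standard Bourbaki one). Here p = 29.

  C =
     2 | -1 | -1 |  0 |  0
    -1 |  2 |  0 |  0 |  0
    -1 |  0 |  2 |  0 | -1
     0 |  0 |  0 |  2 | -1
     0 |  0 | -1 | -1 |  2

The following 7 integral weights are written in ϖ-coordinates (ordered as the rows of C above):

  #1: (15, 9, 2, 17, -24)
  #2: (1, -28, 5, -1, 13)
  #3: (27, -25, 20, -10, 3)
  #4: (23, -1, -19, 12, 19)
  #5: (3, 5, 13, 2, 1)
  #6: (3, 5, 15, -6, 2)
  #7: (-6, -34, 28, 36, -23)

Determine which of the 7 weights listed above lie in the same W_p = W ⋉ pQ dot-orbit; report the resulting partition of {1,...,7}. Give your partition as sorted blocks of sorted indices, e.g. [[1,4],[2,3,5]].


Dynkin diagram of C (from the 8 off-diagonal −1 entries): A_5.

Ā_29 reps of the 7 weights (A_5, coords as presented):

  [1] (4, 6, 14, 3, 2) · [2] (6, 2, 14, 5, 0) · [3] (4, 0, 1, 5, 15) · [4] (4, 6, 14, 3, 2) · [5] (4, 6, 14, 3, 2) · [6] (4, 6, 14, 3, 2) · [7] (6, 2, 14, 5, 0)

These 7 weights hit 3 W_29-dot-orbits; sizes (4, 2, 1):

[[1, 4, 5, 6], [2, 7], [3]]


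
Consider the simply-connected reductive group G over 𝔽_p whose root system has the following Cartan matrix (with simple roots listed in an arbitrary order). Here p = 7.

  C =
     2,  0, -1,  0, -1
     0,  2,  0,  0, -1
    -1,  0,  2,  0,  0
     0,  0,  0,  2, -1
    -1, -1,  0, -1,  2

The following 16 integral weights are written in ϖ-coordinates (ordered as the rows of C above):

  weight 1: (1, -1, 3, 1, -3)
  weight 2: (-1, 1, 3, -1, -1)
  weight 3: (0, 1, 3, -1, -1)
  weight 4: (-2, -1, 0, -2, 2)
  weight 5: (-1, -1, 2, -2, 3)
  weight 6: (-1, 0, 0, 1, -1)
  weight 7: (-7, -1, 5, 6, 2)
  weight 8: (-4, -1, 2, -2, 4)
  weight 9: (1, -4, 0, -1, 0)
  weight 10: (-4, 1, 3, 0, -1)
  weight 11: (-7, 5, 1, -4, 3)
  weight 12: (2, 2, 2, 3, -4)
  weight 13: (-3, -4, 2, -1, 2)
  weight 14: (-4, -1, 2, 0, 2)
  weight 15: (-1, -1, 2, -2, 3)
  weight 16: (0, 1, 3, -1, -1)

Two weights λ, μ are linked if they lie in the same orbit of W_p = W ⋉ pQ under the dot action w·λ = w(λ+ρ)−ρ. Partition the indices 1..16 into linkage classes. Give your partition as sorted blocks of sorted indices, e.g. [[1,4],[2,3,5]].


Root system D_5: the 5×5 matrix C matches after relabeling.

Ā_7 reps of the 16 weights (D_5, coords as presented):

  [1] (0, 2, 4, 0, 0);  [2] (0, 2, 4, 0, 0);  [3] (0, 2, 4, 0, 0);  [4] (1, 0, 0, 1, 1);  [5] (3, 0, 0, 1, 0);  [6] (0, 1, 1, 2, 0);  [7] (3, 0, 0, 1, 0);  [8] (1, 0, 0, 1, 1);  [9] (0, 1, 1, 2, 0);  [10] (0, 1, 1, 2, 0);  [11] (0, 1, 1, 2, 0);  [12] (3, 0, 0, 1, 0);  [13] (0, 1, 1, 2, 0);  [14] (3, 0, 0, 1, 0);  [15] (3, 0, 0, 1, 0);  [16] (0, 2, 4, 0, 0)

The 16 indices split into 4 linkage classes (same alcove rep ⇔ same W_7-dot-orbit):

[[1, 2, 3, 16], [4, 8], [5, 7, 12, 14, 15], [6, 9, 10, 11, 13]]


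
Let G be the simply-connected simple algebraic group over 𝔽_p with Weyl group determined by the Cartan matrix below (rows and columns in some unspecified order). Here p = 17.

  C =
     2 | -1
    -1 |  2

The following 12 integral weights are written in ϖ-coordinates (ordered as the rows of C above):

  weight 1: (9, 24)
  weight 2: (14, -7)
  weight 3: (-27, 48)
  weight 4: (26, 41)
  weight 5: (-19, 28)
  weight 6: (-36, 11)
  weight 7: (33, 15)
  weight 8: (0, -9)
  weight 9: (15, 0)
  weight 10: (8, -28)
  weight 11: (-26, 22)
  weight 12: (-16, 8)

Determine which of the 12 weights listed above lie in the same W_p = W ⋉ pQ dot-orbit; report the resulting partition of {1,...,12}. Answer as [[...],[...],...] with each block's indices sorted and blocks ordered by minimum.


Root system A_2: the 2×2 matrix C matches after relabeling.

λ_j+ρ reflected into Ā_17 (⟨·,θ^∨⟩≤17); 2-tuples as given:

    λ_1+ρ ↦ (7, 1)
    λ_2+ρ ↦ (9, 6)
    λ_3+ρ ↦ (9, 6)
    λ_4+ρ ↦ (7, 1)
    λ_5+ρ ↦ (5, 1)
    λ_6+ρ ↦ (5, 1)
    λ_7+ρ ↦ (16, 1)
    λ_8+ρ ↦ (7, 1)
    λ_9+ρ ↦ (16, 1)
    λ_10+ρ ↦ (7, 1)
    λ_11+ρ ↦ (9, 6)
    λ_12+ρ ↦ (9, 6)

Grouping the 12 weights by Ā_17-representative: 4 linkage classes.

[[1, 4, 8, 10], [2, 3, 11, 12], [5, 6], [7, 9]]


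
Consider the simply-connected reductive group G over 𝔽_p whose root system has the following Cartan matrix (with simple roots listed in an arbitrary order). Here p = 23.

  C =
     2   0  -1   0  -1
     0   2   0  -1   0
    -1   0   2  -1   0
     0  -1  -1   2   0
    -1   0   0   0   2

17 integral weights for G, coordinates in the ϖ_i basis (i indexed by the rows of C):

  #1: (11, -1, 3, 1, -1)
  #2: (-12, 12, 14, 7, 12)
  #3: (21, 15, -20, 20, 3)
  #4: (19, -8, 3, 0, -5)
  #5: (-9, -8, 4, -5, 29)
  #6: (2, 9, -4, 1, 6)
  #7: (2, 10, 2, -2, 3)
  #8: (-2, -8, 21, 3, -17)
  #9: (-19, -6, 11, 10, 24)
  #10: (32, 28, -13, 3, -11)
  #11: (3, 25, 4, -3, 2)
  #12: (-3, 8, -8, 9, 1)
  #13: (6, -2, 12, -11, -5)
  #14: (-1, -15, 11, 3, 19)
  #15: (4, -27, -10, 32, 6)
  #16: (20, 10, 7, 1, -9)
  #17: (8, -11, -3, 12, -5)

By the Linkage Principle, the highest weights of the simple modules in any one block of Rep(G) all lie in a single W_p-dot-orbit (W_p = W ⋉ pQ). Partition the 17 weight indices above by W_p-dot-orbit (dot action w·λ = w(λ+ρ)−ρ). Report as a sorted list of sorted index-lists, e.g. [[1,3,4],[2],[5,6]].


Cartan matrix: type A_5 (|W|=720); un-permuting the 5 rows.

Alcove-folded reps (p=23, 17 weights, presented ϖ-order):

  1: (12, 0, 4, 2, 0)
  2: (2, 2, 2, 6, 11)
  3: (14, 1, 2, 3, 2)
  4: (14, 1, 2, 3, 2)
  5: (6, 4, 1, 0, 9)
  6: (0, 9, 2, 1, 7)
  7: (3, 10, 2, 1, 4)
  8: (14, 1, 2, 3, 2)
  9: (12, 0, 4, 2, 0)
  10: (2, 2, 2, 6, 11)
  11: (3, 10, 2, 1, 4)
  12: (0, 9, 2, 1, 7)
  13: (3, 10, 2, 1, 4)
  14: (0, 9, 2, 1, 7)
  15: (3, 10, 2, 1, 4)
  16: (2, 2, 2, 6, 11)
  17: (3, 10, 2, 1, 4)

Linkage partition of the 17 weights (6 classes, p=23):

[[1, 9], [2, 10, 16], [3, 4, 8], [5], [6, 12, 14], [7, 11, 13, 15, 17]]


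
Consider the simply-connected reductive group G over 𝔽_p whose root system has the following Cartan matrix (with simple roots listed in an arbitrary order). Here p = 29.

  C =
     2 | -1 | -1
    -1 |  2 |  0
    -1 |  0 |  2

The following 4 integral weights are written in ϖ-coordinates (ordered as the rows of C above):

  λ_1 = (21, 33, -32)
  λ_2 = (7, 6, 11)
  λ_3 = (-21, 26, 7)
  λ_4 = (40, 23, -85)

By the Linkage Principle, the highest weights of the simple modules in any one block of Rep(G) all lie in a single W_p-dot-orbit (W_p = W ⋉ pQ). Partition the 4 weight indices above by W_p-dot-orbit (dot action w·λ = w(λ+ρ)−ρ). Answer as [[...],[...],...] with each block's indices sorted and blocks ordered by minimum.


A_3 Cartan matrix, 3 simple roots permuted; ρ=(1,1,1).

Each λ_j+ρ reduced to Ā_29; 3-tuples below use C's row order:

  [1] (2, 2, 5);  [2] (8, 7, 12);  [3] (8, 7, 12);  [4] (14, 3, 5)

The 4 indices split into 3 linkage classes (same alcove rep ⇔ same W_29-dot-orbit):

[[1], [2, 3], [4]]


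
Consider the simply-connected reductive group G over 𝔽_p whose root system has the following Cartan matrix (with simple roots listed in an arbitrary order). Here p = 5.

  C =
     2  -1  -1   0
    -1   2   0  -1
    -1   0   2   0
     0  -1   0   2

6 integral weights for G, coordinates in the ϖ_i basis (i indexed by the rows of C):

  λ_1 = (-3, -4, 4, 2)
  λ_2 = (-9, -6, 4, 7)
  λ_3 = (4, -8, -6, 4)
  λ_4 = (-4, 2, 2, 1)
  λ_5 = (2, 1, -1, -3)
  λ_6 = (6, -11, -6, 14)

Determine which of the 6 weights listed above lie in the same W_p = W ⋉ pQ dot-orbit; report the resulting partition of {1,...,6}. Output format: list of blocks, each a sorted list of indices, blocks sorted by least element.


C ↔ A_4 under row/col permutation; |W(A_4)| = 120.

λ_j+ρ reflected into Ā_5 (⟨·,θ^∨⟩≤5); 4-tuples as given:

    λ_1+ρ ↦ (3, 0, 0, 2)
    λ_2+ρ ↦ (3, 0, 0, 0)
    λ_3+ρ ↦ (3, 0, 0, 2)
    λ_4+ρ ↦ (3, 0, 0, 2)
    λ_5+ρ ↦ (3, 0, 0, 2)
    λ_6+ρ ↦ (3, 0, 0, 2)

The 6 indices split into 2 linkage classes (same alcove rep ⇔ same W_5-dot-orbit):

[[1, 3, 4, 5, 6], [2]]


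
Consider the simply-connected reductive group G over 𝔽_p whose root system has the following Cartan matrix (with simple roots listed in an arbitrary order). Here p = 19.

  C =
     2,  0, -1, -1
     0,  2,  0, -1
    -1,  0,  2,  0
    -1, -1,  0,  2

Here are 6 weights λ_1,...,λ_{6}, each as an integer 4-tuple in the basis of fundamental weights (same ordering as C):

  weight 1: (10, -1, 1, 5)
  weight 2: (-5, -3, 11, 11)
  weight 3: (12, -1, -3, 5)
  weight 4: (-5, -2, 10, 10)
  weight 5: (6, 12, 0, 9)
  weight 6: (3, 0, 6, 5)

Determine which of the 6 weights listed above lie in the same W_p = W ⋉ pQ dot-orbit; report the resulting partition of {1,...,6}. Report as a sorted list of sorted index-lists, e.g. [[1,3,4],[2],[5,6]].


A_4 Cartan matrix, 4 simple roots permuted; ρ=(1,1,1,1).

Ā_19 reps of the 6 weights (A_4, coords as presented):

  λ_1+ρ ↦ (11, 0, 2, 6);  λ_2+ρ ↦ (4, 1, 7, 6);  λ_3+ρ ↦ (11, 0, 2, 6);  λ_4+ρ ↦ (4, 1, 7, 6);  λ_5+ρ ↦ (4, 1, 7, 6);  λ_6+ρ ↦ (4, 1, 7, 6)

The 6 indices split into 2 linkage classes (same alcove rep ⇔ same W_19-dot-orbit):

[[1, 3], [2, 4, 5, 6]]


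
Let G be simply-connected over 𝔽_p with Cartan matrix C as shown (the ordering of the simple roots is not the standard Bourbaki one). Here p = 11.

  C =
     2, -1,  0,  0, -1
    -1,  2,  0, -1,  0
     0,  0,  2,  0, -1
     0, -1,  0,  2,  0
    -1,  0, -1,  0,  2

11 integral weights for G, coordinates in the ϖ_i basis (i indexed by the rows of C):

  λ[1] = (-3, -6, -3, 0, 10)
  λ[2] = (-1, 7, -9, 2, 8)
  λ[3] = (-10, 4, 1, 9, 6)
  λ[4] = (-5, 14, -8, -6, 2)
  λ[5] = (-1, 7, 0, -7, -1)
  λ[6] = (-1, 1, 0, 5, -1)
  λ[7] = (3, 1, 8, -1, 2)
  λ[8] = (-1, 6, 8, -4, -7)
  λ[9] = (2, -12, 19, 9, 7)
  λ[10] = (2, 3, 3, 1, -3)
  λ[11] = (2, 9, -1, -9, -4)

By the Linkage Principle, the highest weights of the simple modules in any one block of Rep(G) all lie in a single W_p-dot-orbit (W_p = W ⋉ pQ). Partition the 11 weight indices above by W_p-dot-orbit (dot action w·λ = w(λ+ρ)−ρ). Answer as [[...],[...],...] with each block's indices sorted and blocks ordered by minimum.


Root system A_5: the 5×5 matrix C matches after relabeling.

Folding the 11 weights λ_j+ρ into Ā_11 (reps in the given 5-coord order):

    1: (1, 4, 2, 2, 2)
    2: (0, 2, 1, 6, 0)
    3: (1, 4, 2, 2, 2)
    4: (4, 2, 3, 1, 0)
    5: (0, 2, 1, 6, 0)
    6: (0, 2, 1, 6, 0)
    7: (1, 4, 2, 2, 2)
    8: (4, 2, 3, 1, 0)
    9: (0, 2, 1, 6, 0)
    10: (1, 4, 2, 2, 2)
    11: (0, 2, 1, 6, 0)

These 11 weights hit 3 W_11-dot-orbits; sizes (4, 5, 2):

[[1, 3, 7, 10], [2, 5, 6, 9, 11], [4, 8]]


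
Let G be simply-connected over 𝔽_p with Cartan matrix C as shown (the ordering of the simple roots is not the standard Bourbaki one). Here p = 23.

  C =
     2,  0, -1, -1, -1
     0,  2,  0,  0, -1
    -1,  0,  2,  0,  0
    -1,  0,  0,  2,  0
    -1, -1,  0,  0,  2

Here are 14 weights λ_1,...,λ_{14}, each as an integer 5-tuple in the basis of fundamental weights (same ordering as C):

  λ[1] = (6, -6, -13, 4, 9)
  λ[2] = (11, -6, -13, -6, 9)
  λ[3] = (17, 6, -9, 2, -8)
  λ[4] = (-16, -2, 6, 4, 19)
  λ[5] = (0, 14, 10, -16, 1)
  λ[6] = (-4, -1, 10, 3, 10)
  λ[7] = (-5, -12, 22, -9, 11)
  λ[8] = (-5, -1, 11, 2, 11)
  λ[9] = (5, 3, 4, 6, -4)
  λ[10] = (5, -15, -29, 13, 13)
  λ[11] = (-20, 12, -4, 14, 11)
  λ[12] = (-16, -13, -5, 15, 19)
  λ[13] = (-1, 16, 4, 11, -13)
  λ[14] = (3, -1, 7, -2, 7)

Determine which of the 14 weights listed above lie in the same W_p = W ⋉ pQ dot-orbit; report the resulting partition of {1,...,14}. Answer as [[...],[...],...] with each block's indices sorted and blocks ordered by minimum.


Cartan matrix: type D_5 (|W|=1920); un-permuting the 5 rows.

Folding the 14 weights λ_j+ρ into Ā_23 (reps in the given 5-coord order):

  1: (5, 5, 7, 0, 0)
  2: (5, 5, 7, 0, 0)
  3: (2, 1, 8, 3, 0)
  4: (3, 1, 5, 7, 1)
  5: (1, 3, 2, 0, 5)
  6: (3, 0, 8, 1, 0)
  7: (3, 0, 8, 1, 0)
  8: (3, 0, 8, 1, 0)
  9: (3, 1, 5, 7, 1)
  10: (1, 3, 2, 0, 5)
  11: (3, 1, 5, 7, 1)
  12: (3, 1, 5, 7, 1)
  13: (5, 5, 7, 0, 0)
  14: (3, 0, 8, 1, 0)

Partition of {1..14} into 5 W_23-dot-orbits:

[[1, 2, 13], [3], [4, 9, 11, 12], [5, 10], [6, 7, 8, 14]]


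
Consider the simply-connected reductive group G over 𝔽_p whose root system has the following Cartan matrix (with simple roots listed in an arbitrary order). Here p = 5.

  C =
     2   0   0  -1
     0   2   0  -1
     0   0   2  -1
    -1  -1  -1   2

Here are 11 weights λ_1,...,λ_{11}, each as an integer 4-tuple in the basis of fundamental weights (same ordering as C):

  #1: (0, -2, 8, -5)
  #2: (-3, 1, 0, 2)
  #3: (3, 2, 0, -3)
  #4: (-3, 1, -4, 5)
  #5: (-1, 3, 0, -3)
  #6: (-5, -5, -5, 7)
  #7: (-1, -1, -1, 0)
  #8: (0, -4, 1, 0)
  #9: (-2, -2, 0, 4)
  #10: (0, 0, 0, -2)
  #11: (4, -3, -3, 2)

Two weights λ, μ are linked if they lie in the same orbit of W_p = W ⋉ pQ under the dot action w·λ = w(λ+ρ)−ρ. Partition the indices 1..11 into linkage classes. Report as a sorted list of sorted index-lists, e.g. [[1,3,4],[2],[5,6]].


Dynkin diagram of C (from the 6 off-diagonal −1 entries): D_4.

Ā_5 reps of the 11 weights (D_4, coords as presented):

  1: (0, 0, 0, 1)
  2: (1, 1, 0, 1)
  3: (2, 1, 1, 0)
  4: (1, 1, 0, 1)
  5: (1, 1, 0, 1)
  6: (0, 0, 0, 1)
  7: (0, 0, 0, 1)
  8: (1, 1, 0, 1)
  9: (0, 0, 0, 1)
  10: (0, 0, 0, 1)
  11: (2, 1, 1, 0)

Linkage partition of the 11 weights (3 classes, p=5):

[[1, 6, 7, 9, 10], [2, 4, 5, 8], [3, 11]]


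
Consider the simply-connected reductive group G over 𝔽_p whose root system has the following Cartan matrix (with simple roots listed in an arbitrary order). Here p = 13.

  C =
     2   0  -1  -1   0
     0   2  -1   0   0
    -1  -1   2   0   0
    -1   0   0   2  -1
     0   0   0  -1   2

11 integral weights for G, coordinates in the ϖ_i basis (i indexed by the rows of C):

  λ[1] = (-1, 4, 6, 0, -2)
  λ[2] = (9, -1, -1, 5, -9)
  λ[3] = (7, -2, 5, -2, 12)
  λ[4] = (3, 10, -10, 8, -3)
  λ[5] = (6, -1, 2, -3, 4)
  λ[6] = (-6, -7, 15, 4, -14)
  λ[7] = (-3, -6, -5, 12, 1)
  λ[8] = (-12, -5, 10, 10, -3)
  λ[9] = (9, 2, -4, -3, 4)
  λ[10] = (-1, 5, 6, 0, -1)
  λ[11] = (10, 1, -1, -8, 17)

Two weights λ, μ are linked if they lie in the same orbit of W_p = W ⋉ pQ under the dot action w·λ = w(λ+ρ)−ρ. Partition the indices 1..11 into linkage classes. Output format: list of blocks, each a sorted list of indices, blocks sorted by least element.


Type A_5, rank 5, |W|=720; reorder rows/cols to standard.

Each λ_j+ρ reduced to Ā_13; 5-tuples below use C's row order:

  λ_1 → (0, 5, 7, 0, 1) · λ_2 → (5, 0, 3, 2, 3) · λ_3 → (0, 5, 7, 0, 1) · λ_4 → (5, 0, 4, 2, 0) · λ_5 → (5, 0, 3, 2, 3) · λ_6 → (5, 0, 3, 2, 3) · λ_7 → (5, 0, 4, 2, 0) · λ_8 → (5, 0, 4, 2, 0) · λ_9 → (5, 0, 3, 2, 3) · λ_10 → (0, 5, 7, 0, 1) · λ_11 → (5, 0, 4, 2, 0)

These 11 weights hit 3 W_13-dot-orbits; sizes (3, 4, 4):

[[1, 3, 10], [2, 5, 6, 9], [4, 7, 8, 11]]


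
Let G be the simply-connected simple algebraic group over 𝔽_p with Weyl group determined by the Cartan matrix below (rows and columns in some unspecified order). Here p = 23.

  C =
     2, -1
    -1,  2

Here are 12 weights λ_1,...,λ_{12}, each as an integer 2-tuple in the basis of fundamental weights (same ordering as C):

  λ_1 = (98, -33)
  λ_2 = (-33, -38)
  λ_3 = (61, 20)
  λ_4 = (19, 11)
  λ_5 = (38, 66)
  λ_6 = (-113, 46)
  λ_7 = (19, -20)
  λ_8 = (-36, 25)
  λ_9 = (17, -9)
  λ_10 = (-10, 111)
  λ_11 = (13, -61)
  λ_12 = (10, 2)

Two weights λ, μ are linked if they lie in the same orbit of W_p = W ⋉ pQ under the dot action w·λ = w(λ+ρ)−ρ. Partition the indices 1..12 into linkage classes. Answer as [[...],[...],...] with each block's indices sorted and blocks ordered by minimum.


A_2 Cartan matrix, 2 simple roots permuted; ρ=(1,1).

λ_j+ρ reflected into Ā_23 (⟨·,θ^∨⟩≤23); 2-tuples as given:

  [1] (7, 14) · [2] (14, 9) · [3] (7, 14) · [4] (11, 3) · [5] (7, 14) · [6] (1, 19) · [7] (1, 19) · [8] (11, 3) · [9] (10, 8) · [10] (11, 3) · [11] (14, 9) · [12] (11, 3)

Partition of {1..12} into 5 W_23-dot-orbits:

[[1, 3, 5], [2, 11], [4, 8, 10, 12], [6, 7], [9]]


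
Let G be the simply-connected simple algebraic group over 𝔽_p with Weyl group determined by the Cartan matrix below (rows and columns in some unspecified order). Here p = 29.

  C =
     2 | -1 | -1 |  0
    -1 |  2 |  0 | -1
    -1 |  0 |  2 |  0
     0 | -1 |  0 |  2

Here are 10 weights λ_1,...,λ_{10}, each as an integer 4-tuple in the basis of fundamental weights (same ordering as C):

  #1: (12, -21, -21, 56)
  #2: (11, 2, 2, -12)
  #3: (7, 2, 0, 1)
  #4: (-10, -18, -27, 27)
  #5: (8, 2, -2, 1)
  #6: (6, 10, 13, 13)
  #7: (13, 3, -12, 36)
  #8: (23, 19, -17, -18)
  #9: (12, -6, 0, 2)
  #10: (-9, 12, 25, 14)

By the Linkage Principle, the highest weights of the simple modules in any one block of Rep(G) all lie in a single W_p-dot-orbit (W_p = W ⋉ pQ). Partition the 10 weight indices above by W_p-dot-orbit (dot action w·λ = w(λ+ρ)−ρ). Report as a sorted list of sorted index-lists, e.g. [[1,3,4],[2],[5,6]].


C ↔ A_4 under row/col permutation; |W(A_4)| = 120.

λ_j+ρ reflected into Ā_29 (⟨·,θ^∨⟩≤29); 4-tuples as given:

  λ_1 → (7, 1, 13, 1) · λ_2 → (4, 8, 3, 3) · λ_3 → (8, 3, 1, 2) · λ_4 → (3, 2, 6, 1) · λ_5 → (8, 3, 1, 2) · λ_6 → (4, 8, 3, 3) · λ_7 → (4, 8, 3, 3) · λ_8 → (8, 3, 1, 2) · λ_9 → (8, 3, 1, 2) · λ_10 → (8, 3, 1, 2)

4 distinct reps among the 10 weights ⇒ 4 W_29-linkage classes:

[[1], [2, 6, 7], [3, 5, 8, 9, 10], [4]]


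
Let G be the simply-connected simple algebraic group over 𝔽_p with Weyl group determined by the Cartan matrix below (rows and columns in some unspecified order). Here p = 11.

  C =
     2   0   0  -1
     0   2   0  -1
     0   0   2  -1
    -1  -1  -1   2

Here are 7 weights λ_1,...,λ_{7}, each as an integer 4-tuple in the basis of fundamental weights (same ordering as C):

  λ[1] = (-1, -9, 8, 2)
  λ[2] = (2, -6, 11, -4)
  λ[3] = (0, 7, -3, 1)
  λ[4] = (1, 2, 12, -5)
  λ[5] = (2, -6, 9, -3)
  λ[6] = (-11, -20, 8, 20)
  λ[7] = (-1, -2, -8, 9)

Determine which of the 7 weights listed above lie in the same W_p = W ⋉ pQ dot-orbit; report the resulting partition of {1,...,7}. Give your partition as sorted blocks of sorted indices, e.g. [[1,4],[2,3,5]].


C ↔ D_4 under row/col permutation; |W(D_4)| = 192.

W_11-reps of the 7 weights in Ā_11 (same 4-coord order as C):

    λ_1 → (4, 2, 3, 1)
    λ_2 → (4, 2, 3, 1)
    λ_3 → (1, 8, 2, 0)
    λ_4 → (0, 1, 7, 1)
    λ_5 → (4, 2, 3, 1)
    λ_6 → (1, 8, 2, 0)
    λ_7 → (0, 1, 7, 1)

These 7 weights hit 3 W_11-dot-orbits; sizes (3, 2, 2):

[[1, 2, 5], [3, 6], [4, 7]]


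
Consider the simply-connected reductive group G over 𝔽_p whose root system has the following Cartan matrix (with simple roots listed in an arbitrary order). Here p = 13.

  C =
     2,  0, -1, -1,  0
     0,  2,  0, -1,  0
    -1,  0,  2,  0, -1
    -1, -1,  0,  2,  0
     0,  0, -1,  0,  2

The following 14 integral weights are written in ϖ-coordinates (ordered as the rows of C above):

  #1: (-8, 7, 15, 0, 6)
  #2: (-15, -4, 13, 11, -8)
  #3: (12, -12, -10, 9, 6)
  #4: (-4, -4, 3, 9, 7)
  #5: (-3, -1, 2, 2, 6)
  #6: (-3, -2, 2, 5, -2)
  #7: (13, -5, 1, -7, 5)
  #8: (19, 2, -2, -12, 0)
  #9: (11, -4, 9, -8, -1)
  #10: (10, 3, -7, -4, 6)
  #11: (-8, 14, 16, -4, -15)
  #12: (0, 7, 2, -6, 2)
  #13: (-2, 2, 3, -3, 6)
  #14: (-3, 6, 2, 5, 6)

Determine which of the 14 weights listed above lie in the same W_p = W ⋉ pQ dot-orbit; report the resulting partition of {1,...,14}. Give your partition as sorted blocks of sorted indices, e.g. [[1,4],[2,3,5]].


Type A_5, rank 5, |W|=720; reorder rows/cols to standard.

Folding the 14 weights λ_j+ρ into Ā_13 (reps in the given 5-coord order):

  λ_1+ρ ↦ (3, 3, 1, 1, 2);  λ_2+ρ ↦ (2, 1, 6, 3, 1);  λ_3+ρ ↦ (2, 0, 1, 1, 7);  λ_4+ρ ↦ (3, 3, 1, 1, 2);  λ_5+ρ ↦ (2, 0, 1, 1, 7);  λ_6+ρ ↦ (2, 1, 0, 3, 1);  λ_7+ρ ↦ (3, 3, 1, 1, 2);  λ_8+ρ ↦ (2, 1, 6, 3, 1);  λ_9+ρ ↦ (2, 0, 1, 1, 7);  λ_10+ρ ↦ (2, 1, 6, 3, 1);  λ_11+ρ ↦ (3, 3, 1, 1, 2);  λ_12+ρ ↦ (3, 3, 1, 1, 2);  λ_13+ρ ↦ (2, 0, 1, 1, 7);  λ_14+ρ ↦ (2, 1, 0, 3, 1)

Linkage partition of the 14 weights (4 classes, p=13):

[[1, 4, 7, 11, 12], [2, 8, 10], [3, 5, 9, 13], [6, 14]]


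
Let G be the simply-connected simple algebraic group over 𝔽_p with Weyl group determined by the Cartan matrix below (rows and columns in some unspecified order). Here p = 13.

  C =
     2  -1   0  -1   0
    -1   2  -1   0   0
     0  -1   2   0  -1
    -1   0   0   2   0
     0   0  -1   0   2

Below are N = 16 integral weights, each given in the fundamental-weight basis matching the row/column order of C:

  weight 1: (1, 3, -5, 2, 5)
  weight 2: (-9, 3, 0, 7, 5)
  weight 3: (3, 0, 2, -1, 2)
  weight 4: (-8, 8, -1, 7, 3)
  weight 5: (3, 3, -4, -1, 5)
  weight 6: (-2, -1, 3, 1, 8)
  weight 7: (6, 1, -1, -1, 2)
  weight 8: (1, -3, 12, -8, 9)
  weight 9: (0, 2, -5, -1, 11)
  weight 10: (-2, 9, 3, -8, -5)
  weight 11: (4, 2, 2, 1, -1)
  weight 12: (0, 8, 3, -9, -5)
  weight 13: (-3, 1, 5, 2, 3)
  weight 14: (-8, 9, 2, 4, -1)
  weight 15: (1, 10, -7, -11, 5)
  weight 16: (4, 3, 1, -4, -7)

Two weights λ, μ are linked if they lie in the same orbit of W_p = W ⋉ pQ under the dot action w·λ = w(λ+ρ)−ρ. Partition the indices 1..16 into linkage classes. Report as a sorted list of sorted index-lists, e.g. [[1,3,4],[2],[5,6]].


A_5 Cartan matrix, 5 simple roots permuted; ρ=(1,1,1,1,1).

λ_j+ρ reflected into Ā_13 (⟨·,θ^∨⟩≤13); 5-tuples as given:

  [1] (2, 0, 4, 3, 2)
  [2] (4, 1, 3, 0, 3)
  [3] (4, 1, 3, 0, 3)
  [4] (7, 2, 0, 0, 3)
  [5] (4, 1, 3, 0, 3)
  [6] (0, 1, 3, 0, 8)
  [7] (7, 2, 0, 0, 3)
  [8] (5, 3, 3, 2, 0)
  [9] (0, 1, 3, 0, 8)
  [10] (7, 2, 0, 0, 3)
  [11] (5, 3, 3, 2, 0)
  [12] (7, 2, 0, 0, 3)
  [13] (2, 0, 6, 1, 4)
  [14] (5, 3, 3, 2, 0)
  [15] (5, 3, 3, 2, 0)
  [16] (2, 0, 4, 3, 2)

Partition of {1..16} into 6 W_13-dot-orbits:

[[1, 16], [2, 3, 5], [4, 7, 10, 12], [6, 9], [8, 11, 14, 15], [13]]


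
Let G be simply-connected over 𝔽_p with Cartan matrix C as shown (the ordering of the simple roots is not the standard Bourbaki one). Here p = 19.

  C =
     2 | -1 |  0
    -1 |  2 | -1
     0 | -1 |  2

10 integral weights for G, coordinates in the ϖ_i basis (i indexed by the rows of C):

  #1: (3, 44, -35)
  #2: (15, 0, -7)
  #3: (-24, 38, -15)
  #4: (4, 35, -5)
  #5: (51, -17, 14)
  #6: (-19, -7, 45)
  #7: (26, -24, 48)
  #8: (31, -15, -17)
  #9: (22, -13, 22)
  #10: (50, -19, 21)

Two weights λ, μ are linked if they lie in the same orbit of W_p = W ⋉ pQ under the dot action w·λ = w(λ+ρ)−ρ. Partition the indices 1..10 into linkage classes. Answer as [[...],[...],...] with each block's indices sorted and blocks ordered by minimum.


Dynkin diagram of C (from the 4 off-diagonal −1 entries): A_3.

Folding the 10 weights λ_j+ρ into Ā_19 (reps in the given 3-coord order):

    λ_1+ρ ↦ (4, 4, 4)
    λ_2+ρ ↦ (11, 5, 1)
    λ_3+ρ ↦ (1, 3, 2)
    λ_4+ρ ↦ (1, 3, 2)
    λ_5+ρ ↦ (1, 3, 2)
    λ_6+ρ ↦ (11, 5, 1)
    λ_7+ρ ↦ (4, 4, 4)
    λ_8+ρ ↦ (11, 5, 1)
    λ_9+ρ ↦ (4, 4, 4)
    λ_10+ρ ↦ (1, 3, 2)

3 distinct reps among the 10 weights ⇒ 3 W_19-linkage classes:

[[1, 7, 9], [2, 6, 8], [3, 4, 5, 10]]


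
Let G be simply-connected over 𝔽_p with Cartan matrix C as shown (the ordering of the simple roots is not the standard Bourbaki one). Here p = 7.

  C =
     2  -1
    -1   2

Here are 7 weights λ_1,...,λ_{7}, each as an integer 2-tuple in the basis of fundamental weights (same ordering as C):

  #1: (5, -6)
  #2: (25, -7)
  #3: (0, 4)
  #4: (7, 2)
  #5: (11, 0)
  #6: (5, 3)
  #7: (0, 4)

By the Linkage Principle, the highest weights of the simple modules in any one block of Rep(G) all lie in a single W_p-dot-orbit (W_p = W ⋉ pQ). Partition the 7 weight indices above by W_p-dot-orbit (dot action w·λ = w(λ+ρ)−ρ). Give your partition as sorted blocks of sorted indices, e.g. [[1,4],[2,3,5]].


Dynkin diagram of C (from the 2 off-diagonal −1 entries): A_2.

W_7-reps of the 7 weights in Ā_7 (same 2-coord order as C):

  λ_1+ρ ↦ (1, 5);  λ_2+ρ ↦ (1, 5);  λ_3+ρ ↦ (1, 5);  λ_4+ρ ↦ (3, 1);  λ_5+ρ ↦ (1, 5);  λ_6+ρ ↦ (3, 1);  λ_7+ρ ↦ (1, 5)

Grouping the 7 weights by Ā_7-representative: 2 linkage classes.

[[1, 2, 3, 5, 7], [4, 6]]


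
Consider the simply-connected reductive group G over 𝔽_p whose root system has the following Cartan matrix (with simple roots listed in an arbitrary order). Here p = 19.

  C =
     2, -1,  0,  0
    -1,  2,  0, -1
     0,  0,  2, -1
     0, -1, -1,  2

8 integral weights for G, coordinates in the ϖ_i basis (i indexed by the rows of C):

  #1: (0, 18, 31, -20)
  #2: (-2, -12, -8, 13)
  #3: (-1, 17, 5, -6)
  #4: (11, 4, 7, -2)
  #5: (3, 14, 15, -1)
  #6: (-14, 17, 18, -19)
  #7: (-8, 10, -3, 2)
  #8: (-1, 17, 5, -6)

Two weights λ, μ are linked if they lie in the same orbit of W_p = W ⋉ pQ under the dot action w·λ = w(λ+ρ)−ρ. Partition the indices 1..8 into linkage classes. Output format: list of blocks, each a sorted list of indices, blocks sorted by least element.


Root system A_4: the 4×4 matrix C matches after relabeling.

Alcove-folded reps (p=19, 8 weights, presented ϖ-order):

  λ_1+ρ ↦ (0, 13, 1, 5) · λ_2+ρ ↦ (7, 4, 2, 1) · λ_3+ρ ↦ (0, 13, 1, 5) · λ_4+ρ ↦ (7, 4, 2, 1) · λ_5+ρ ↦ (12, 3, 0, 0) · λ_6+ρ ↦ (0, 13, 1, 5) · λ_7+ρ ↦ (7, 4, 2, 1) · λ_8+ρ ↦ (0, 13, 1, 5)

Partition of {1..8} into 3 W_19-dot-orbits:

[[1, 3, 6, 8], [2, 4, 7], [5]]


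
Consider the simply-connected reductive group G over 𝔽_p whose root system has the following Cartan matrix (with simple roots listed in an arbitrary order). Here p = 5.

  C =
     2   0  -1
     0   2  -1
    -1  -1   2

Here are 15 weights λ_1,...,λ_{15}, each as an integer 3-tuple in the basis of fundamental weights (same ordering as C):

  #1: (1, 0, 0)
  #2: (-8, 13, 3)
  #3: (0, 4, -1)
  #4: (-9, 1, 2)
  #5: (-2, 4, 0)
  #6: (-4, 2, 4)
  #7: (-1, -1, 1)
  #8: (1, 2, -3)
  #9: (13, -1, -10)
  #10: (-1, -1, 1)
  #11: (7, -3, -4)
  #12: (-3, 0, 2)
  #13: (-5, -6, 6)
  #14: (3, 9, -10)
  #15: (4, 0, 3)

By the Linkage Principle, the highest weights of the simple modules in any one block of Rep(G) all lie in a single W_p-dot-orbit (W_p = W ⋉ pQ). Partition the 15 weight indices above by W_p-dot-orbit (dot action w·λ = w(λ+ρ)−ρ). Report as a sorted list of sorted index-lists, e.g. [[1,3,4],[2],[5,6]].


Type A_3, rank 3, |W|=24; reorder rows/cols to standard.

λ_j+ρ reflected into Ā_5 (⟨·,θ^∨⟩≤5); 3-tuples as given:

  λ_1+ρ ↦ (2, 1, 1) · λ_2+ρ ↦ (2, 1, 1) · λ_3+ρ ↦ (0, 4, 0) · λ_4+ρ ↦ (0, 0, 2) · λ_5+ρ ↦ (0, 4, 0) · λ_6+ρ ↦ (0, 0, 2) · λ_7+ρ ↦ (0, 0, 2) · λ_8+ρ ↦ (0, 1, 2) · λ_9+ρ ↦ (0, 4, 0) · λ_10+ρ ↦ (0, 0, 2) · λ_11+ρ ↦ (0, 0, 2) · λ_12+ρ ↦ (2, 1, 1) · λ_13+ρ ↦ (0, 1, 2) · λ_14+ρ ↦ (0, 4, 0) · λ_15+ρ ↦ (0, 4, 0)

These 15 weights hit 4 W_5-dot-orbits; sizes (3, 5, 5, 2):

[[1, 2, 12], [3, 5, 9, 14, 15], [4, 6, 7, 10, 11], [8, 13]]


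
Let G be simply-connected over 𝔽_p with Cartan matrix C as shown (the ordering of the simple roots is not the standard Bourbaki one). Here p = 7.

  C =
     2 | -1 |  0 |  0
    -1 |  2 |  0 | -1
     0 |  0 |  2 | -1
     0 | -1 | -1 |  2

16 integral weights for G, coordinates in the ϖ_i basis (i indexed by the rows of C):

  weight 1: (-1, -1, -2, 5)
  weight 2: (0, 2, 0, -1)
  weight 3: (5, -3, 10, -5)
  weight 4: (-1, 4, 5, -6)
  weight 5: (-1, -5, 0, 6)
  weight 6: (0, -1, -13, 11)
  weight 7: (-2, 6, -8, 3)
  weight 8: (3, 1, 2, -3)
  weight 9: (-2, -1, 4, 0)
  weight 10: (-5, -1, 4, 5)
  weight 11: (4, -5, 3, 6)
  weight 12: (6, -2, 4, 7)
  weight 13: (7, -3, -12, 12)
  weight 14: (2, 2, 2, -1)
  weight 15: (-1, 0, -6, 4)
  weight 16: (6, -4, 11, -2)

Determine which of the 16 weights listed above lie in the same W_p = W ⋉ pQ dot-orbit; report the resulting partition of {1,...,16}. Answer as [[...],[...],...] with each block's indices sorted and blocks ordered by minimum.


Cartan matrix: type A_4 (|W|=120); un-permuting the 4 rows.

W_7-reps of the 16 weights in Ā_7 (same 4-coord order as C):

  λ_1+ρ ↦ (0, 0, 1, 5)
  λ_2+ρ ↦ (1, 3, 1, 0)
  λ_3+ρ ↦ (4, 0, 1, 2)
  λ_4+ρ ↦ (0, 0, 1, 5)
  λ_5+ρ ↦ (3, 0, 0, 3)
  λ_6+ρ ↦ (0, 0, 1, 5)
  λ_7+ρ ↦ (3, 0, 0, 3)
  λ_8+ρ ↦ (4, 0, 1, 2)
  λ_9+ρ ↦ (0, 1, 5, 0)
  λ_10+ρ ↦ (4, 0, 1, 2)
  λ_11+ρ ↦ (4, 0, 1, 2)
  λ_12+ρ ↦ (0, 0, 1, 5)
  λ_13+ρ ↦ (1, 1, 4, 0)
  λ_14+ρ ↦ (1, 3, 1, 0)
  λ_15+ρ ↦ (0, 1, 5, 0)
  λ_16+ρ ↦ (1, 3, 1, 0)

These 16 weights hit 6 W_7-dot-orbits; sizes (4, 3, 4, 2, 2, 1):

[[1, 4, 6, 12], [2, 14, 16], [3, 8, 10, 11], [5, 7], [9, 15], [13]]
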